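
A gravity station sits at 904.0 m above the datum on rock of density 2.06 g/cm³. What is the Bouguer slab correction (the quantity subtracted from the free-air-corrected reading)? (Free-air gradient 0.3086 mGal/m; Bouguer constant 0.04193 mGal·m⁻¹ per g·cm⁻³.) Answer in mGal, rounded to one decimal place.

78.1

Bouguer slab correction = 0.04193 × 2.06 × 904.0 = 78.1 mGal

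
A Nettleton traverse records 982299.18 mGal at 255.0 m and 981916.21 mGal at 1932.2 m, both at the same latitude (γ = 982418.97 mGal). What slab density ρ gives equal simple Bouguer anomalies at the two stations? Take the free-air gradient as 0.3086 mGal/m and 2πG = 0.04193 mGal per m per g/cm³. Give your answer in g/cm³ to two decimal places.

Δg_obs = 981916.21 − 982299.18 = -382.97 mGal over Δh = 1932.2 − 255.0 = 1677.2 m
Equal Bouguer anomalies ⇒ Δg_obs + (0.3086 − 0.04193ρ)·Δh = 0
0.3086 − 0.04193ρ = −Δg_obs/Δh = 0.22834
ρ = (0.3086 − 0.22834) / 0.04193 = 1.91 g/cm³

1.91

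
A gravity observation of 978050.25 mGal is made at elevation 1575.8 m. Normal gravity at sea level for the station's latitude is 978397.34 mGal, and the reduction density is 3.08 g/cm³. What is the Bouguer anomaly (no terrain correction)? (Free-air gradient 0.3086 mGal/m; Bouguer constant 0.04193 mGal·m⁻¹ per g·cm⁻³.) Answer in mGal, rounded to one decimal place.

Free-air correction = 0.3086 × 1575.8 = 486.29 mGal
Free-air anomaly = 978050.25 − 978397.34 + (486.29) = 139.20 mGal
Bouguer slab correction = 0.04193 × 3.08 × 1575.8 = 203.51 mGal
Simple Bouguer anomaly = 139.20 − (203.51) = -64.31 mGal

-64.3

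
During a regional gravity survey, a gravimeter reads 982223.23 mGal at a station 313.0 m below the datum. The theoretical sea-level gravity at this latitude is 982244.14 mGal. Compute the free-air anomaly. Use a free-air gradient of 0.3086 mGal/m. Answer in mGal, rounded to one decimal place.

-117.5

Free-air correction = 0.3086 × -313.0 = -96.59 mGal
Free-air anomaly = 982223.23 − 982244.14 + (-96.59) = -117.50 mGal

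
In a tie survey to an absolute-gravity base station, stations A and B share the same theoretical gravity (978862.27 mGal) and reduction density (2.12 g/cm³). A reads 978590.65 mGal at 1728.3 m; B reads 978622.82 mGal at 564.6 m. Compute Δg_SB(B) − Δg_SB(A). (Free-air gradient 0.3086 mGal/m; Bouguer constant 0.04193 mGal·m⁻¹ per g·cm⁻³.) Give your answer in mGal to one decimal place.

-223.5

Δg_SB(A) = 978590.65 − 978862.27 + 0.3086×1728.3 − 0.04193×2.12×1728.3 = 108.10 mGal
Δg_SB(B) = 978622.82 − 978862.27 + 0.3086×564.6 − 0.04193×2.12×564.6 = -115.40 mGal
Difference = -115.40 − (108.10) = -223.50 mGal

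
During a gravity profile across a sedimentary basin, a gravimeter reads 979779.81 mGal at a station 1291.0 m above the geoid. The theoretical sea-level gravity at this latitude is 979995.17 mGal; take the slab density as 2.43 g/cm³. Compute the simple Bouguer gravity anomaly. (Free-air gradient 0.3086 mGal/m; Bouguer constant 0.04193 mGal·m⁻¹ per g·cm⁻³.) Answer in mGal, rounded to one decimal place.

Free-air correction = 0.3086 × 1291.0 = 398.40 mGal
Free-air anomaly = 979779.81 − 979995.17 + (398.40) = 183.04 mGal
Bouguer slab correction = 0.04193 × 2.43 × 1291.0 = 131.54 mGal
Simple Bouguer anomaly = 183.04 − (131.54) = 51.50 mGal

51.5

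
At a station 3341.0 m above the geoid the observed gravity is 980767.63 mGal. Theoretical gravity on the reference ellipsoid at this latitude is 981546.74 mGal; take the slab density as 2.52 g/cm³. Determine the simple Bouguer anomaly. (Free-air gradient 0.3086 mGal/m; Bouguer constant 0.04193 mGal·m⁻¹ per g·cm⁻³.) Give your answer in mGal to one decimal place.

Free-air correction = 0.3086 × 3341.0 = 1031.03 mGal
Free-air anomaly = 980767.63 − 981546.74 + (1031.03) = 251.92 mGal
Bouguer slab correction = 0.04193 × 2.52 × 3341.0 = 353.02 mGal
Simple Bouguer anomaly = 251.92 − (353.02) = -101.10 mGal

-101.1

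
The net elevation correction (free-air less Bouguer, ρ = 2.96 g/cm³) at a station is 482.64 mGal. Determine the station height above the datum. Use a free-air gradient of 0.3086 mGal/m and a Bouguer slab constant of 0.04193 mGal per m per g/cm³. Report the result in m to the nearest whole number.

2616

Combined gradient = 0.3086 − 0.04193 × 2.96 = 0.1844872 mGal/m
h = 482.64 / 0.1844872 = 2616.12 m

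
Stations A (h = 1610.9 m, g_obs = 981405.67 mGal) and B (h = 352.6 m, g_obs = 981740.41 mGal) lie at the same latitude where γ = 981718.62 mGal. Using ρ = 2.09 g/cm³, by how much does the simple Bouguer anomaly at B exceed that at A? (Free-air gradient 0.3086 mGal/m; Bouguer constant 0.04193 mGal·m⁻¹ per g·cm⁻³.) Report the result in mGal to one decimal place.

56.7

Δg_SB(A) = 981405.67 − 981718.62 + 0.3086×1610.9 − 0.04193×2.09×1610.9 = 43.00 mGal
Δg_SB(B) = 981740.41 − 981718.62 + 0.3086×352.6 − 0.04193×2.09×352.6 = 99.70 mGal
Difference = 99.70 − (43.00) = 56.70 mGal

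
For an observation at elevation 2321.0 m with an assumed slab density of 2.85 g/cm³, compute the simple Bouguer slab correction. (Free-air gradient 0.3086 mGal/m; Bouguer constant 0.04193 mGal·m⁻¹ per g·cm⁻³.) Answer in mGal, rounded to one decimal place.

277.4

Bouguer slab correction = 0.04193 × 2.85 × 2321.0 = 277.4 mGal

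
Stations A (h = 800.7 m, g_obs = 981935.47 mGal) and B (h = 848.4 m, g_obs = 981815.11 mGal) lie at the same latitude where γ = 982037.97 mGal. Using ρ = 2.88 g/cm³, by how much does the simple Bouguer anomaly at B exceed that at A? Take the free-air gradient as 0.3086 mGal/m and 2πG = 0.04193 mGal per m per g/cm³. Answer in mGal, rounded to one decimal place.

Δg_SB(A) = 981935.47 − 982037.97 + 0.3086×800.7 − 0.04193×2.88×800.7 = 47.90 mGal
Δg_SB(B) = 981815.11 − 982037.97 + 0.3086×848.4 − 0.04193×2.88×848.4 = -63.50 mGal
Difference = -63.50 − (47.90) = -111.40 mGal

-111.4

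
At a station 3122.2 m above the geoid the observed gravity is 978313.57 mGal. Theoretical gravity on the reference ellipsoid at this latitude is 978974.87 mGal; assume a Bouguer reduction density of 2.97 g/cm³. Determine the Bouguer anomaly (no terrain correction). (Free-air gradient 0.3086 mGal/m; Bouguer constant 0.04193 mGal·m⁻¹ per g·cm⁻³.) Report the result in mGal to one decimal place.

-86.6

Free-air correction = 0.3086 × 3122.2 = 963.51 mGal
Free-air anomaly = 978313.57 − 978974.87 + (963.51) = 302.21 mGal
Bouguer slab correction = 0.04193 × 2.97 × 3122.2 = 388.81 mGal
Simple Bouguer anomaly = 302.21 − (388.81) = -86.60 mGal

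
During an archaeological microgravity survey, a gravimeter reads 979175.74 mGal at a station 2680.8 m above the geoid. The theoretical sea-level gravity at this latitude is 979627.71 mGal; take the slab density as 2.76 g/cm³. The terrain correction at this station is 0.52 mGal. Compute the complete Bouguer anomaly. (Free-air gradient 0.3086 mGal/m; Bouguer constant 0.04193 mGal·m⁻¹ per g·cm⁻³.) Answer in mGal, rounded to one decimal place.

Free-air correction = 0.3086 × 2680.8 = 827.29 mGal
Free-air anomaly = 979175.74 − 979627.71 + (827.29) = 375.32 mGal
Bouguer slab correction = 0.04193 × 2.76 × 2680.8 = 310.24 mGal
Simple Bouguer anomaly = 375.32 − (310.24) = 65.08 mGal
Complete Bouguer anomaly = 65.08 + 0.52 = 65.60 mGal

65.6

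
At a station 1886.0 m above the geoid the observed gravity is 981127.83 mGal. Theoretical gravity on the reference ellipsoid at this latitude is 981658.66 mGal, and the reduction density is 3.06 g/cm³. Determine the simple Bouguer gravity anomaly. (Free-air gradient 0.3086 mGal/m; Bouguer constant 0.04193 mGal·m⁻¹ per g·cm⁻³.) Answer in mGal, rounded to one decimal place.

-190.8

Free-air correction = 0.3086 × 1886.0 = 582.02 mGal
Free-air anomaly = 981127.83 − 981658.66 + (582.02) = 51.19 mGal
Bouguer slab correction = 0.04193 × 3.06 × 1886.0 = 241.98 mGal
Simple Bouguer anomaly = 51.19 − (241.98) = -190.79 mGal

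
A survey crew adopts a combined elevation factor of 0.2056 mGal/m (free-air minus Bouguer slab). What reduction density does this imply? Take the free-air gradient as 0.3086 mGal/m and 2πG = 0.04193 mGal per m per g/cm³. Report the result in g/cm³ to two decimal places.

0.2056 = 0.3086 − 0.04193 × ρ
ρ = (0.3086 − 0.2056) / 0.04193 = 2.46 g/cm³

2.46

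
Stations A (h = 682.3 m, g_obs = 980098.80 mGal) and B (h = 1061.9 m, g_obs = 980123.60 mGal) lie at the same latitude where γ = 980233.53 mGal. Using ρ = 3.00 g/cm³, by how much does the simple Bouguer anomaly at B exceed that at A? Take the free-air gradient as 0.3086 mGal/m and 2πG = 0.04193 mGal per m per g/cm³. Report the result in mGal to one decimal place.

Δg_SB(A) = 980098.80 − 980233.53 + 0.3086×682.3 − 0.04193×3.00×682.3 = -10.00 mGal
Δg_SB(B) = 980123.60 − 980233.53 + 0.3086×1061.9 − 0.04193×3.00×1061.9 = 84.20 mGal
Difference = 84.20 − (-10.00) = 94.20 mGal

94.2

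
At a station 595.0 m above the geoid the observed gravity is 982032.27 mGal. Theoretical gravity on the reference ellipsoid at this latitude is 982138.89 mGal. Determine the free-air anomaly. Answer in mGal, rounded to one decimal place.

Free-air correction = 0.3086 × 595.0 = 183.62 mGal
Free-air anomaly = 982032.27 − 982138.89 + (183.62) = 77.00 mGal

77.0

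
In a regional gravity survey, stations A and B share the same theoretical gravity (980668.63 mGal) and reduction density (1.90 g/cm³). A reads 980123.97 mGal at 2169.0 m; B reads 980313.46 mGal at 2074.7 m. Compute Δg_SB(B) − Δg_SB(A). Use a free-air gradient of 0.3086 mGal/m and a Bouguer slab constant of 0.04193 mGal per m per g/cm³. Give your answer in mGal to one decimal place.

Δg_SB(A) = 980123.97 − 980668.63 + 0.3086×2169.0 − 0.04193×1.90×2169.0 = -48.10 mGal
Δg_SB(B) = 980313.46 − 980668.63 + 0.3086×2074.7 − 0.04193×1.90×2074.7 = 119.80 mGal
Difference = 119.80 − (-48.10) = 167.90 mGal

167.9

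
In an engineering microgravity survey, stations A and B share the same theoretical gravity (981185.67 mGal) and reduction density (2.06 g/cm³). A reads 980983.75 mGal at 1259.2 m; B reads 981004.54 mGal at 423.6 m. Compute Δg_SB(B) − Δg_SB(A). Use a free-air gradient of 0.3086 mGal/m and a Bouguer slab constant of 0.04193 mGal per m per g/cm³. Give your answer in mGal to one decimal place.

Δg_SB(A) = 980983.75 − 981185.67 + 0.3086×1259.2 − 0.04193×2.06×1259.2 = 77.90 mGal
Δg_SB(B) = 981004.54 − 981185.67 + 0.3086×423.6 − 0.04193×2.06×423.6 = -87.00 mGal
Difference = -87.00 − (77.90) = -164.90 mGal

-164.9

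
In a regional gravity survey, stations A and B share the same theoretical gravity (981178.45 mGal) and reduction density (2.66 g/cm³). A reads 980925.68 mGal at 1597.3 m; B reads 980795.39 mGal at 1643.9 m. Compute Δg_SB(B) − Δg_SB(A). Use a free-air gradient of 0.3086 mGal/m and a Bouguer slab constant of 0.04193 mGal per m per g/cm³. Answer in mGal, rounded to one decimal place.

-121.1

Δg_SB(A) = 980925.68 − 981178.45 + 0.3086×1597.3 − 0.04193×2.66×1597.3 = 62.00 mGal
Δg_SB(B) = 980795.39 − 981178.45 + 0.3086×1643.9 − 0.04193×2.66×1643.9 = -59.10 mGal
Difference = -59.10 − (62.00) = -121.10 mGal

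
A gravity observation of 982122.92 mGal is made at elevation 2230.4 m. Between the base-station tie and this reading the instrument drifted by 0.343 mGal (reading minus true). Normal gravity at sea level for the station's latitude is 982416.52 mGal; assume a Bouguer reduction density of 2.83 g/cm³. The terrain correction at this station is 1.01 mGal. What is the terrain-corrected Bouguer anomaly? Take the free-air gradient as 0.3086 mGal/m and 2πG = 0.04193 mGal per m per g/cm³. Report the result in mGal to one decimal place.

Drift-corrected reading = 982122.92 − (0.343) = 982122.577 mGal
Free-air correction = 0.3086 × 2230.4 = 688.30 mGal
Free-air anomaly = 982122.577 − 982416.52 + (688.30) = 394.357 mGal
Bouguer slab correction = 0.04193 × 2.83 × 2230.4 = 264.66 mGal
Simple Bouguer anomaly = 394.357 − (264.66) = 129.697 mGal
Complete Bouguer anomaly = 129.697 + 1.01 = 130.707 mGal

130.7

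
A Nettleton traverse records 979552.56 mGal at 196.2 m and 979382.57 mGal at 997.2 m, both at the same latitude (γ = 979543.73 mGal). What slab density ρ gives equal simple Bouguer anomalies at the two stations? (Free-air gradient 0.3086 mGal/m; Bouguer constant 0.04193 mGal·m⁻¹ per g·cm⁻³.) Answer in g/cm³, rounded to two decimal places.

Δg_obs = 979382.57 − 979552.56 = -169.99 mGal over Δh = 997.2 − 196.2 = 801.0 m
Equal Bouguer anomalies ⇒ Δg_obs + (0.3086 − 0.04193ρ)·Δh = 0
0.3086 − 0.04193ρ = −Δg_obs/Δh = 0.21222
ρ = (0.3086 − 0.21222) / 0.04193 = 2.30 g/cm³

2.30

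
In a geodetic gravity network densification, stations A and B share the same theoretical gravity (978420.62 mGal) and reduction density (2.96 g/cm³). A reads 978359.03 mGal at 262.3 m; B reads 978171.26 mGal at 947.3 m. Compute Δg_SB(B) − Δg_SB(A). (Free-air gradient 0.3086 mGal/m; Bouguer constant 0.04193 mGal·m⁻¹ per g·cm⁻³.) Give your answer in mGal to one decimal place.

-61.4

Δg_SB(A) = 978359.03 − 978420.62 + 0.3086×262.3 − 0.04193×2.96×262.3 = -13.20 mGal
Δg_SB(B) = 978171.26 − 978420.62 + 0.3086×947.3 − 0.04193×2.96×947.3 = -74.60 mGal
Difference = -74.60 − (-13.20) = -61.40 mGal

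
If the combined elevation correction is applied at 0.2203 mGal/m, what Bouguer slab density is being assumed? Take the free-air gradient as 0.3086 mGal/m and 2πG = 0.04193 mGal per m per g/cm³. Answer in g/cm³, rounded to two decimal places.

2.11

0.2203 = 0.3086 − 0.04193 × ρ
ρ = (0.3086 − 0.2203) / 0.04193 = 2.11 g/cm³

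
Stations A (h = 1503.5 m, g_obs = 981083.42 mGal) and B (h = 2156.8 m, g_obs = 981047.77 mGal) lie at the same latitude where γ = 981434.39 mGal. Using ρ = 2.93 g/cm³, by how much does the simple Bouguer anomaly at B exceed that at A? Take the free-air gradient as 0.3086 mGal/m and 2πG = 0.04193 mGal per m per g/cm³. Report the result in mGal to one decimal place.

Δg_SB(A) = 981083.42 − 981434.39 + 0.3086×1503.5 − 0.04193×2.93×1503.5 = -71.70 mGal
Δg_SB(B) = 981047.77 − 981434.39 + 0.3086×2156.8 − 0.04193×2.93×2156.8 = 14.00 mGal
Difference = 14.00 − (-71.70) = 85.70 mGal

85.7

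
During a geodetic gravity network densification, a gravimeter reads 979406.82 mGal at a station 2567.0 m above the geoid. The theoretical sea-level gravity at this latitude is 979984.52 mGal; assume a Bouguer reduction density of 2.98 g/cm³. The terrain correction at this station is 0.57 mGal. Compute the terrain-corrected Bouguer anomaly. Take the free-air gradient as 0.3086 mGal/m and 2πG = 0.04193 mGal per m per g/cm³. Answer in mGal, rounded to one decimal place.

-105.7

Free-air correction = 0.3086 × 2567.0 = 792.18 mGal
Free-air anomaly = 979406.82 − 979984.52 + (792.18) = 214.48 mGal
Bouguer slab correction = 0.04193 × 2.98 × 2567.0 = 320.75 mGal
Simple Bouguer anomaly = 214.48 − (320.75) = -106.27 mGal
Complete Bouguer anomaly = -106.27 + 0.57 = -105.70 mGal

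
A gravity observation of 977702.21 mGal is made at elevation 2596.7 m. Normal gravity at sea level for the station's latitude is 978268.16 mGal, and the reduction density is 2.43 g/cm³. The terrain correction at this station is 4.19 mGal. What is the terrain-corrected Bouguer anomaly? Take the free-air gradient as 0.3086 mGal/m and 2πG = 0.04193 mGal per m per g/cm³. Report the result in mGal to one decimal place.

Free-air correction = 0.3086 × 2596.7 = 801.34 mGal
Free-air anomaly = 977702.21 − 978268.16 + (801.34) = 235.39 mGal
Bouguer slab correction = 0.04193 × 2.43 × 2596.7 = 264.58 mGal
Simple Bouguer anomaly = 235.39 − (264.58) = -29.19 mGal
Complete Bouguer anomaly = -29.19 + 4.19 = -25.00 mGal

-25.0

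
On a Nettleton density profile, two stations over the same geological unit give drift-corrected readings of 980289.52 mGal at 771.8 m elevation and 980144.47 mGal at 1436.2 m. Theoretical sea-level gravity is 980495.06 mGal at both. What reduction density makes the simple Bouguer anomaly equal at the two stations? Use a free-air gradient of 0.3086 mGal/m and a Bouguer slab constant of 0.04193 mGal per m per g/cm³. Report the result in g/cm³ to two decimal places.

2.15

Δg_obs = 980144.47 − 980289.52 = -145.05 mGal over Δh = 1436.2 − 771.8 = 664.4 m
Equal Bouguer anomalies ⇒ Δg_obs + (0.3086 − 0.04193ρ)·Δh = 0
0.3086 − 0.04193ρ = −Δg_obs/Δh = 0.21832
ρ = (0.3086 − 0.21832) / 0.04193 = 2.15 g/cm³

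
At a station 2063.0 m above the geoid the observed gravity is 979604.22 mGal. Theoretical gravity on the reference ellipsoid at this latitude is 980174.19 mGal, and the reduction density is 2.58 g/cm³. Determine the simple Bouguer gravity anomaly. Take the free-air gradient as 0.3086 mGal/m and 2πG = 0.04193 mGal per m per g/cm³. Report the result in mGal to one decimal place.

-156.5

Free-air correction = 0.3086 × 2063.0 = 636.64 mGal
Free-air anomaly = 979604.22 − 980174.19 + (636.64) = 66.67 mGal
Bouguer slab correction = 0.04193 × 2.58 × 2063.0 = 223.17 mGal
Simple Bouguer anomaly = 66.67 − (223.17) = -156.50 mGal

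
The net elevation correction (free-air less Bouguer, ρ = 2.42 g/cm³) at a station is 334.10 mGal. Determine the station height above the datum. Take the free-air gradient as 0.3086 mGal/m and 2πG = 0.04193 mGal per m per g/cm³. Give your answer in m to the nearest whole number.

Combined gradient = 0.3086 − 0.04193 × 2.42 = 0.2071294 mGal/m
h = 334.10 / 0.2071294 = 1613.00 m

1613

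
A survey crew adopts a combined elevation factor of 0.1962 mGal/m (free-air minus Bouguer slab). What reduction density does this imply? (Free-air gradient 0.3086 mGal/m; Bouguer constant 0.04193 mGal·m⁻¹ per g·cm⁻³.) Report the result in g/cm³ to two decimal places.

0.1962 = 0.3086 − 0.04193 × ρ
ρ = (0.3086 − 0.1962) / 0.04193 = 2.68 g/cm³

2.68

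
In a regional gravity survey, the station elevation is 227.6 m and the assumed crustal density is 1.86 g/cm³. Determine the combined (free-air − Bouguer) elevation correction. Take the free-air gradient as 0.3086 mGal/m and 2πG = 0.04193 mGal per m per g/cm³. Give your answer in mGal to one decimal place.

52.5

Combined gradient = 0.3086 − 0.04193 × 1.86 = 0.2306102 mGal/m
Combined elevation correction = 0.2306102 × 227.6 = 52.5 mGal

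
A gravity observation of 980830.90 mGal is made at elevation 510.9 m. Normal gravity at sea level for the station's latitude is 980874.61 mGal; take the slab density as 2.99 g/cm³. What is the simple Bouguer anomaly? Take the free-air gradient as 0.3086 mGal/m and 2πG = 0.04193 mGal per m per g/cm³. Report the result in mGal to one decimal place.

Free-air correction = 0.3086 × 510.9 = 157.66 mGal
Free-air anomaly = 980830.90 − 980874.61 + (157.66) = 113.95 mGal
Bouguer slab correction = 0.04193 × 2.99 × 510.9 = 64.05 mGal
Simple Bouguer anomaly = 113.95 − (64.05) = 49.90 mGal

49.9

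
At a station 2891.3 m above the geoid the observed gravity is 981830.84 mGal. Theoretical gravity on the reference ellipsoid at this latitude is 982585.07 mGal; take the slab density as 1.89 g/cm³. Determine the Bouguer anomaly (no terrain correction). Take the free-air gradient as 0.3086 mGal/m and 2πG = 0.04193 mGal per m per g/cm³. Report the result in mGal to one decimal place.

Free-air correction = 0.3086 × 2891.3 = 892.26 mGal
Free-air anomaly = 981830.84 − 982585.07 + (892.26) = 138.03 mGal
Bouguer slab correction = 0.04193 × 1.89 × 2891.3 = 229.13 mGal
Simple Bouguer anomaly = 138.03 − (229.13) = -91.10 mGal

-91.1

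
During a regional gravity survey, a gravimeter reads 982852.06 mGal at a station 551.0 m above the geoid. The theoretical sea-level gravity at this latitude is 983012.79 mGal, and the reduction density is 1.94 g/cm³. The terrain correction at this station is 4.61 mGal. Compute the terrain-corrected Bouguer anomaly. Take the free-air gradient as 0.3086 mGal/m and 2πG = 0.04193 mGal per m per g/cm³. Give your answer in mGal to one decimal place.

Free-air correction = 0.3086 × 551.0 = 170.04 mGal
Free-air anomaly = 982852.06 − 983012.79 + (170.04) = 9.31 mGal
Bouguer slab correction = 0.04193 × 1.94 × 551.0 = 44.82 mGal
Simple Bouguer anomaly = 9.31 − (44.82) = -35.51 mGal
Complete Bouguer anomaly = -35.51 + 4.61 = -30.90 mGal

-30.9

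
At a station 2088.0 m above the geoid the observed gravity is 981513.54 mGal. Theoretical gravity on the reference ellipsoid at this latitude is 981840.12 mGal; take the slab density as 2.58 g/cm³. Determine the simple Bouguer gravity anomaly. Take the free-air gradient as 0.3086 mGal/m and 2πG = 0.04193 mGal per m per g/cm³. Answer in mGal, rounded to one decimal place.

91.9

Free-air correction = 0.3086 × 2088.0 = 644.36 mGal
Free-air anomaly = 981513.54 − 981840.12 + (644.36) = 317.78 mGal
Bouguer slab correction = 0.04193 × 2.58 × 2088.0 = 225.88 mGal
Simple Bouguer anomaly = 317.78 − (225.88) = 91.90 mGal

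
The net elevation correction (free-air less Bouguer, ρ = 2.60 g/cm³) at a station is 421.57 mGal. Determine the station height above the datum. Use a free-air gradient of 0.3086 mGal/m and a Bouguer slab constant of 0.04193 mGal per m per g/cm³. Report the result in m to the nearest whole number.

2112

Combined gradient = 0.3086 − 0.04193 × 2.60 = 0.1995820 mGal/m
h = 421.57 / 0.1995820 = 2112.26 m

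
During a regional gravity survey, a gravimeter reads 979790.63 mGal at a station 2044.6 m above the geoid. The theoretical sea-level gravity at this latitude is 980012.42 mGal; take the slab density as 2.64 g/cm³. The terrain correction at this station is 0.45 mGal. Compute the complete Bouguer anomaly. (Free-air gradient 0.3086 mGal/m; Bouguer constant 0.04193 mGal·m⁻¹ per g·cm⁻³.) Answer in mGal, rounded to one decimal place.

Free-air correction = 0.3086 × 2044.6 = 630.96 mGal
Free-air anomaly = 979790.63 − 980012.42 + (630.96) = 409.17 mGal
Bouguer slab correction = 0.04193 × 2.64 × 2044.6 = 226.33 mGal
Simple Bouguer anomaly = 409.17 − (226.33) = 182.84 mGal
Complete Bouguer anomaly = 182.84 + 0.45 = 183.29 mGal

183.3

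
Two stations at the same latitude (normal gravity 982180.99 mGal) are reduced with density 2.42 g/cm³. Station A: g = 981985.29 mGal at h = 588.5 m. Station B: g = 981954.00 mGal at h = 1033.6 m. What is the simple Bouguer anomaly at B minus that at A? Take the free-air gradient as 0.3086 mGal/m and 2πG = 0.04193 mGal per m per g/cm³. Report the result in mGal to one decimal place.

60.9

Δg_SB(A) = 981985.29 − 982180.99 + 0.3086×588.5 − 0.04193×2.42×588.5 = -73.80 mGal
Δg_SB(B) = 981954.00 − 982180.99 + 0.3086×1033.6 − 0.04193×2.42×1033.6 = -12.90 mGal
Difference = -12.90 − (-73.80) = 60.90 mGal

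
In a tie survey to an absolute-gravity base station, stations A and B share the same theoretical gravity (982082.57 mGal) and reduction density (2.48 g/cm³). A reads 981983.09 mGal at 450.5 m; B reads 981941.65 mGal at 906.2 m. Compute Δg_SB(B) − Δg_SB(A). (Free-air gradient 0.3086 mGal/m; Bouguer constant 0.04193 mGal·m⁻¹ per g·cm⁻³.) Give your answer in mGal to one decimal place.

51.8

Δg_SB(A) = 981983.09 − 982082.57 + 0.3086×450.5 − 0.04193×2.48×450.5 = -7.30 mGal
Δg_SB(B) = 981941.65 − 982082.57 + 0.3086×906.2 − 0.04193×2.48×906.2 = 44.50 mGal
Difference = 44.50 − (-7.30) = 51.80 mGal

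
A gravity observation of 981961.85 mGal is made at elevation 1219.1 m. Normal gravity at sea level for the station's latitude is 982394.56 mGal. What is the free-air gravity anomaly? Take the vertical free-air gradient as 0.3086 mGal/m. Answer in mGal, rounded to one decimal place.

Free-air correction = 0.3086 × 1219.1 = 376.21 mGal
Free-air anomaly = 981961.85 − 982394.56 + (376.21) = -56.50 mGal

-56.5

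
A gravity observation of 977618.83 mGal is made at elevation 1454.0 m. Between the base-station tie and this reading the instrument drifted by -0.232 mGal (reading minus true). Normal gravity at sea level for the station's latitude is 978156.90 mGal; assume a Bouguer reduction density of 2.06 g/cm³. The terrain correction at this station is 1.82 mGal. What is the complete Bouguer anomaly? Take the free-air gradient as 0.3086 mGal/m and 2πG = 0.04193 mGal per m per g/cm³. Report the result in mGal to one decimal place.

-212.9

Drift-corrected reading = 977618.83 − (-0.232) = 977619.062 mGal
Free-air correction = 0.3086 × 1454.0 = 448.70 mGal
Free-air anomaly = 977619.062 − 978156.90 + (448.70) = -89.138 mGal
Bouguer slab correction = 0.04193 × 2.06 × 1454.0 = 125.59 mGal
Simple Bouguer anomaly = -89.138 − (125.59) = -214.728 mGal
Complete Bouguer anomaly = -214.728 + 1.82 = -212.908 mGal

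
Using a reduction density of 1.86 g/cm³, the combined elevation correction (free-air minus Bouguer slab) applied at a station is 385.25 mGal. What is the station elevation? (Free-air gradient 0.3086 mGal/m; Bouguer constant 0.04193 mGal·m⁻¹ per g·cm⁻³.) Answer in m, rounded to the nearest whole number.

1671

Combined gradient = 0.3086 − 0.04193 × 1.86 = 0.2306102 mGal/m
h = 385.25 / 0.2306102 = 1670.57 m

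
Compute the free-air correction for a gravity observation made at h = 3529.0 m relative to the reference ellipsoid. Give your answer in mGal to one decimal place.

1089.0

Free-air correction = 0.3086 × 3529.0 = 1089.0 mGal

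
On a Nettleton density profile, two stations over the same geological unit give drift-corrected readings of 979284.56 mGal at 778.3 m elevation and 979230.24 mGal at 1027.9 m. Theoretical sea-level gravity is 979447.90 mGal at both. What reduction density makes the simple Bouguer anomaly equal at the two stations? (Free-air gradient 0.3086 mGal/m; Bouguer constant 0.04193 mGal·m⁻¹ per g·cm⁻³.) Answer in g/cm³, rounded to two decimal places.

Δg_obs = 979230.24 − 979284.56 = -54.32 mGal over Δh = 1027.9 − 778.3 = 249.6 m
Equal Bouguer anomalies ⇒ Δg_obs + (0.3086 − 0.04193ρ)·Δh = 0
0.3086 − 0.04193ρ = −Δg_obs/Δh = 0.21763
ρ = (0.3086 − 0.21763) / 0.04193 = 2.17 g/cm³

2.17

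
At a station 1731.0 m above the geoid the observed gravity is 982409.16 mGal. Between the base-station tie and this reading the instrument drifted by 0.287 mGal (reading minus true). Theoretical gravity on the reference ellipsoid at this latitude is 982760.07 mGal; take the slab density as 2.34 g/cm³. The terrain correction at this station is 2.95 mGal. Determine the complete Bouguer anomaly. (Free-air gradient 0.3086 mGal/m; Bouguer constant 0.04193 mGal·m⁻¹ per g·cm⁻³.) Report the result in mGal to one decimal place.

16.1

Drift-corrected reading = 982409.16 − (0.287) = 982408.873 mGal
Free-air correction = 0.3086 × 1731.0 = 534.19 mGal
Free-air anomaly = 982408.873 − 982760.07 + (534.19) = 182.993 mGal
Bouguer slab correction = 0.04193 × 2.34 × 1731.0 = 169.84 mGal
Simple Bouguer anomaly = 182.993 − (169.84) = 13.153 mGal
Complete Bouguer anomaly = 13.153 + 2.95 = 16.103 mGal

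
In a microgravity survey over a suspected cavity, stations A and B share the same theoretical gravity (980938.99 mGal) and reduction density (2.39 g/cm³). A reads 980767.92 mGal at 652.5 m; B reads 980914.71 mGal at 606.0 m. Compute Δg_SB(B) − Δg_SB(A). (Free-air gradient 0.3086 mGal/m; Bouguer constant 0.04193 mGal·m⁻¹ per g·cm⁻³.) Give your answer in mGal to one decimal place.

Δg_SB(A) = 980767.92 − 980938.99 + 0.3086×652.5 − 0.04193×2.39×652.5 = -35.10 mGal
Δg_SB(B) = 980914.71 − 980938.99 + 0.3086×606.0 − 0.04193×2.39×606.0 = 102.00 mGal
Difference = 102.00 − (-35.10) = 137.10 mGal

137.1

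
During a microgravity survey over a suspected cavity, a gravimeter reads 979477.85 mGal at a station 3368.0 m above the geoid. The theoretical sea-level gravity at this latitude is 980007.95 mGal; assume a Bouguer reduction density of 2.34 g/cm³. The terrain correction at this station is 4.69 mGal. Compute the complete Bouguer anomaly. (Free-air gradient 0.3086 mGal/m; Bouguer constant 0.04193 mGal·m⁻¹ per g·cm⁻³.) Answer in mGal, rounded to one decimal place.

Free-air correction = 0.3086 × 3368.0 = 1039.36 mGal
Free-air anomaly = 979477.85 − 980007.95 + (1039.36) = 509.26 mGal
Bouguer slab correction = 0.04193 × 2.34 × 3368.0 = 330.46 mGal
Simple Bouguer anomaly = 509.26 − (330.46) = 178.80 mGal
Complete Bouguer anomaly = 178.80 + 4.69 = 183.49 mGal

183.5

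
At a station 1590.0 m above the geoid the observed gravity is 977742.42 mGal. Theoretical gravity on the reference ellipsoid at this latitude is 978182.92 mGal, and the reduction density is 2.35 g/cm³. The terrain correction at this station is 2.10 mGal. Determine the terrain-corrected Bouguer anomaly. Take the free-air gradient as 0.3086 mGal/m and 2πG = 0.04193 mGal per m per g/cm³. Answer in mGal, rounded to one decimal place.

Free-air correction = 0.3086 × 1590.0 = 490.67 mGal
Free-air anomaly = 977742.42 − 978182.92 + (490.67) = 50.17 mGal
Bouguer slab correction = 0.04193 × 2.35 × 1590.0 = 156.67 mGal
Simple Bouguer anomaly = 50.17 − (156.67) = -106.50 mGal
Complete Bouguer anomaly = -106.50 + 2.10 = -104.40 mGal

-104.4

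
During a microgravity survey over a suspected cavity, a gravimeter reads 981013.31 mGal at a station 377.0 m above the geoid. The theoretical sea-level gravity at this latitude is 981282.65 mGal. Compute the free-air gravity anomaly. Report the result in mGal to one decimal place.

Free-air correction = 0.3086 × 377.0 = 116.34 mGal
Free-air anomaly = 981013.31 − 981282.65 + (116.34) = -153.00 mGal

-153.0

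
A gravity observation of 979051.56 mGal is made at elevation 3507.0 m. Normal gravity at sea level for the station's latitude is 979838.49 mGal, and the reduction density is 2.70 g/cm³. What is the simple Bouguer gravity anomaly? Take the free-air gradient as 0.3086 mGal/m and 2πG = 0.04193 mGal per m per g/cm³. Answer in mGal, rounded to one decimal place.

Free-air correction = 0.3086 × 3507.0 = 1082.26 mGal
Free-air anomaly = 979051.56 − 979838.49 + (1082.26) = 295.33 mGal
Bouguer slab correction = 0.04193 × 2.70 × 3507.0 = 397.03 mGal
Simple Bouguer anomaly = 295.33 − (397.03) = -101.70 mGal

-101.7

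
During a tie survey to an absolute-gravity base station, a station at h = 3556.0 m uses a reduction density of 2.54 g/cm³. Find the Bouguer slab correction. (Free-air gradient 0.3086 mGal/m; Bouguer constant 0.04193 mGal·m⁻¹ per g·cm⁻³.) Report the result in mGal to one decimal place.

378.7

Bouguer slab correction = 0.04193 × 2.54 × 3556.0 = 378.7 mGal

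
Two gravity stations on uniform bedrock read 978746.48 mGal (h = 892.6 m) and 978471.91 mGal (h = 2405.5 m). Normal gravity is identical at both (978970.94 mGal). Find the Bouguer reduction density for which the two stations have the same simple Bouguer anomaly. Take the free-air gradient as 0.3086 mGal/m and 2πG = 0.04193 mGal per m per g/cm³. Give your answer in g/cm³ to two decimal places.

3.03

Δg_obs = 978471.91 − 978746.48 = -274.57 mGal over Δh = 2405.5 − 892.6 = 1512.9 m
Equal Bouguer anomalies ⇒ Δg_obs + (0.3086 − 0.04193ρ)·Δh = 0
0.3086 − 0.04193ρ = −Δg_obs/Δh = 0.18149
ρ = (0.3086 − 0.18149) / 0.04193 = 3.03 g/cm³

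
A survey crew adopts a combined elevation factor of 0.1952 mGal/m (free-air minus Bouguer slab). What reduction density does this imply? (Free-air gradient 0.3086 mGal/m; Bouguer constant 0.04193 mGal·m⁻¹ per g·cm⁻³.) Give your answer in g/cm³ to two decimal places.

2.70

0.1952 = 0.3086 − 0.04193 × ρ
ρ = (0.3086 − 0.1952) / 0.04193 = 2.70 g/cm³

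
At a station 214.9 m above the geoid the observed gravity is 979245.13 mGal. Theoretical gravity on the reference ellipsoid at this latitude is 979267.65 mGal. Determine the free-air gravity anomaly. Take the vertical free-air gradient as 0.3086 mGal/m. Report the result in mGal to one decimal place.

Free-air correction = 0.3086 × 214.9 = 66.32 mGal
Free-air anomaly = 979245.13 − 979267.65 + (66.32) = 43.80 mGal

43.8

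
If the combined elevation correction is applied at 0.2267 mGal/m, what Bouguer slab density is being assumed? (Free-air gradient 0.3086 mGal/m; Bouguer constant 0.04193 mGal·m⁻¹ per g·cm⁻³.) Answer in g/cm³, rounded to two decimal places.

0.2267 = 0.3086 − 0.04193 × ρ
ρ = (0.3086 − 0.2267) / 0.04193 = 1.95 g/cm³

1.95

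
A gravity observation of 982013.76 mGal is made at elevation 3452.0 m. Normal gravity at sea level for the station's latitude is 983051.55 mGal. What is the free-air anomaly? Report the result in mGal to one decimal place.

Free-air correction = 0.3086 × 3452.0 = 1065.29 mGal
Free-air anomaly = 982013.76 − 983051.55 + (1065.29) = 27.50 mGal

27.5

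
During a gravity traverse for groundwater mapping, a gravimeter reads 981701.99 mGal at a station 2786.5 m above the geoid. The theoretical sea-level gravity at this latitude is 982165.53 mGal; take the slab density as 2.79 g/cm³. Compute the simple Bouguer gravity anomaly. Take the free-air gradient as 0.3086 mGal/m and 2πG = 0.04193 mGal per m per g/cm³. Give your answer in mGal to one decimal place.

70.4

Free-air correction = 0.3086 × 2786.5 = 859.91 mGal
Free-air anomaly = 981701.99 − 982165.53 + (859.91) = 396.37 mGal
Bouguer slab correction = 0.04193 × 2.79 × 2786.5 = 325.98 mGal
Simple Bouguer anomaly = 396.37 − (325.98) = 70.39 mGal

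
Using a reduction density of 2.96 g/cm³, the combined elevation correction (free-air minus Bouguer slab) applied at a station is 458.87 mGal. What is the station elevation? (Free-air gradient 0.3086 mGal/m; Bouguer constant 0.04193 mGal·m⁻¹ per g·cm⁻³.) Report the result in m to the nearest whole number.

2487

Combined gradient = 0.3086 − 0.04193 × 2.96 = 0.1844872 mGal/m
h = 458.87 / 0.1844872 = 2487.27 m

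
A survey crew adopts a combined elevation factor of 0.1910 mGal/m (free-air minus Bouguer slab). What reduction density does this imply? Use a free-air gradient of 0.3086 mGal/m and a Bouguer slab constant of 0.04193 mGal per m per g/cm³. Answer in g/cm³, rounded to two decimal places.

2.80

0.1910 = 0.3086 − 0.04193 × ρ
ρ = (0.3086 − 0.1910) / 0.04193 = 2.80 g/cm³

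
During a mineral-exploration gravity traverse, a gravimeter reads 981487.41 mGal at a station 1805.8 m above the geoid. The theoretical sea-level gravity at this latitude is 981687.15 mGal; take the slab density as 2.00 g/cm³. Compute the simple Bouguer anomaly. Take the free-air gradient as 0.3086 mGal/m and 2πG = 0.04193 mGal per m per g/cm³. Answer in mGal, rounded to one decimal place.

Free-air correction = 0.3086 × 1805.8 = 557.27 mGal
Free-air anomaly = 981487.41 − 981687.15 + (557.27) = 357.53 mGal
Bouguer slab correction = 0.04193 × 2.00 × 1805.8 = 151.43 mGal
Simple Bouguer anomaly = 357.53 − (151.43) = 206.10 mGal

206.1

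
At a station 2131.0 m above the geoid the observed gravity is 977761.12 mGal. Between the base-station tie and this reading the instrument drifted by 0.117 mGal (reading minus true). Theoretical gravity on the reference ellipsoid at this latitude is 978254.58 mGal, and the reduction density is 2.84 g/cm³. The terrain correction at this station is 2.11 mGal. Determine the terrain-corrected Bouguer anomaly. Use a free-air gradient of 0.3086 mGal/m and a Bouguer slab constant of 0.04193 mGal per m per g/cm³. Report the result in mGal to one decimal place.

Drift-corrected reading = 977761.12 − (0.117) = 977761.003 mGal
Free-air correction = 0.3086 × 2131.0 = 657.63 mGal
Free-air anomaly = 977761.003 − 978254.58 + (657.63) = 164.053 mGal
Bouguer slab correction = 0.04193 × 2.84 × 2131.0 = 253.76 mGal
Simple Bouguer anomaly = 164.053 − (253.76) = -89.707 mGal
Complete Bouguer anomaly = -89.707 + 2.11 = -87.597 mGal

-87.6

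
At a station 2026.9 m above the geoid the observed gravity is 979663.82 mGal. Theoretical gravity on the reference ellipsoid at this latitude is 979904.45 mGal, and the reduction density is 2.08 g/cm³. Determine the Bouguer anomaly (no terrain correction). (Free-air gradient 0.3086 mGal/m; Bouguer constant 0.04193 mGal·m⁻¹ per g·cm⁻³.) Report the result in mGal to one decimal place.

Free-air correction = 0.3086 × 2026.9 = 625.50 mGal
Free-air anomaly = 979663.82 − 979904.45 + (625.50) = 384.87 mGal
Bouguer slab correction = 0.04193 × 2.08 × 2026.9 = 176.77 mGal
Simple Bouguer anomaly = 384.87 − (176.77) = 208.10 mGal

208.1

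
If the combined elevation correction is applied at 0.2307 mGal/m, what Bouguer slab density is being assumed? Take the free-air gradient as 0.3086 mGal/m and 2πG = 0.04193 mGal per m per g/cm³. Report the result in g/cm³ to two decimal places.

1.86

0.2307 = 0.3086 − 0.04193 × ρ
ρ = (0.3086 − 0.2307) / 0.04193 = 1.86 g/cm³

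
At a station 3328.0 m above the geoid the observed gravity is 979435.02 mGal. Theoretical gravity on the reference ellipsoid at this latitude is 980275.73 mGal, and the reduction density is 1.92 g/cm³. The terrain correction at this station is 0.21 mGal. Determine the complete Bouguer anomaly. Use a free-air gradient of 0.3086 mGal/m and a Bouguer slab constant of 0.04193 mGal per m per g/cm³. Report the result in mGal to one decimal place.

Free-air correction = 0.3086 × 3328.0 = 1027.02 mGal
Free-air anomaly = 979435.02 − 980275.73 + (1027.02) = 186.31 mGal
Bouguer slab correction = 0.04193 × 1.92 × 3328.0 = 267.92 mGal
Simple Bouguer anomaly = 186.31 − (267.92) = -81.61 mGal
Complete Bouguer anomaly = -81.61 + 0.21 = -81.40 mGal

-81.4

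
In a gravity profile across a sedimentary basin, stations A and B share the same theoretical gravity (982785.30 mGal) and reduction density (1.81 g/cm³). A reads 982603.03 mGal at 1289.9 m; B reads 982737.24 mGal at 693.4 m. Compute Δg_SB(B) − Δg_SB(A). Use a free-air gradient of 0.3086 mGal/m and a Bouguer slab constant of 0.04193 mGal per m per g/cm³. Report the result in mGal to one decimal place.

Δg_SB(A) = 982603.03 − 982785.30 + 0.3086×1289.9 − 0.04193×1.81×1289.9 = 117.90 mGal
Δg_SB(B) = 982737.24 − 982785.30 + 0.3086×693.4 − 0.04193×1.81×693.4 = 113.30 mGal
Difference = 113.30 − (117.90) = -4.60 mGal

-4.6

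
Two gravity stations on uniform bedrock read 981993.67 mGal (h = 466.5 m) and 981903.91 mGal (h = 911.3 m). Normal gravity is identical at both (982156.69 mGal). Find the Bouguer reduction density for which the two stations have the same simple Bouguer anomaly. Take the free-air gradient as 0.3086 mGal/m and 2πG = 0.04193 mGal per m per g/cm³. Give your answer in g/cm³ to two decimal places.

2.55

Δg_obs = 981903.91 − 981993.67 = -89.76 mGal over Δh = 911.3 − 466.5 = 444.8 m
Equal Bouguer anomalies ⇒ Δg_obs + (0.3086 − 0.04193ρ)·Δh = 0
0.3086 − 0.04193ρ = −Δg_obs/Δh = 0.20180
ρ = (0.3086 − 0.20180) / 0.04193 = 2.55 g/cm³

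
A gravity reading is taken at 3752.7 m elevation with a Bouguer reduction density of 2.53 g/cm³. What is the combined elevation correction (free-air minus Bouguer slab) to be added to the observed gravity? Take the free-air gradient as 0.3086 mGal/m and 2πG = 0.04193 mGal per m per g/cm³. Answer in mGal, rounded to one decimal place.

760.0

Combined gradient = 0.3086 − 0.04193 × 2.53 = 0.2025171 mGal/m
Combined elevation correction = 0.2025171 × 3752.7 = 760.0 mGal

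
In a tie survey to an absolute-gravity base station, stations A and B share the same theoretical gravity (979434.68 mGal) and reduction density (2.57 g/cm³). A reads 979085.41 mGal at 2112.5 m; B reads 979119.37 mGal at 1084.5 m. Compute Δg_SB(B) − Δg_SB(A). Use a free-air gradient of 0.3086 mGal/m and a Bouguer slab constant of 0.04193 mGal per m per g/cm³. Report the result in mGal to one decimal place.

-172.5

Δg_SB(A) = 979085.41 − 979434.68 + 0.3086×2112.5 − 0.04193×2.57×2112.5 = 75.00 mGal
Δg_SB(B) = 979119.37 − 979434.68 + 0.3086×1084.5 − 0.04193×2.57×1084.5 = -97.50 mGal
Difference = -97.50 − (75.00) = -172.50 mGal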